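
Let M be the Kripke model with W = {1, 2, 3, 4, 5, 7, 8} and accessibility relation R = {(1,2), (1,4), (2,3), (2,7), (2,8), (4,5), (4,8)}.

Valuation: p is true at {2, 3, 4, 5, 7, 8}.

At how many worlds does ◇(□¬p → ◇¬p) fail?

1: successors {2, 4}; □¬p → ◇¬p there: 2:T, 4:T. ✓
2: successors {3, 7, 8}; □¬p → ◇¬p there: 3:F, 7:F, 8:F. ✗
3: no successors, so ◇(□¬p → ◇¬p) fails. ✗
4: successors {5, 8}; □¬p → ◇¬p there: 5:F, 8:F. ✗
5: no successors, so ◇(□¬p → ◇¬p) fails. ✗
7: no successors, so ◇(□¬p → ◇¬p) fails. ✗
8: no successors, so ◇(□¬p → ◇¬p) fails. ✗
Satisfying worlds: {1}.
So ◇(□¬p → ◇¬p) fails at the other 6 worlds.

6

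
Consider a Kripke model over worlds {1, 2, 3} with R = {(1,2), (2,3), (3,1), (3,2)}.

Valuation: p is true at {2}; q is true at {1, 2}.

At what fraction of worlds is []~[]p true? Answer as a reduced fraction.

1: successors {2}; ~[]p there: 2:T. ✓
2: successors {3}; ~[]p there: 3:T. ✓
3: successors {1, 2}; ~[]p there: 1:F, 2:T. ✗
That's 2 of 3 worlds, so 2/3.

2/3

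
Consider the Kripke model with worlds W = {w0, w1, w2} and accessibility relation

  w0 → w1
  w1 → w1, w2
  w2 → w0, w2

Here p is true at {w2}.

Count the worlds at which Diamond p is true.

w0: successors {w1}; p there: w1:F. ✗
w1: successors {w1, w2}; p there: w1:F, w2:T. ✓
w2: successors {w0, w2}; p there: w0:F, w2:T. ✓
Satisfying worlds: {w1, w2}.

2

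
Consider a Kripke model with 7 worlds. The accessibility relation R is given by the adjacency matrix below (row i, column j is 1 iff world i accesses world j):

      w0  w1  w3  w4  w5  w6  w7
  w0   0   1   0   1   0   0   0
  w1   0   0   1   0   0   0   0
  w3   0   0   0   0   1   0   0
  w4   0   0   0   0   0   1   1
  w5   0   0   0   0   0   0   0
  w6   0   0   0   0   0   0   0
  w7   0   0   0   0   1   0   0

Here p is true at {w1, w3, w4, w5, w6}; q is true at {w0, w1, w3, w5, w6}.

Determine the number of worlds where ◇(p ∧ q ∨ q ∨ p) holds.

w0: successors {w1, w4}; p ∧ q ∨ q ∨ p there: w1:T, w4:T. ✓
w1: successors {w3}; p ∧ q ∨ q ∨ p there: w3:T. ✓
w3: successors {w5}; p ∧ q ∨ q ∨ p there: w5:T. ✓
w4: successors {w6, w7}; p ∧ q ∨ q ∨ p there: w6:T, w7:F. ✓
w5: no successors, so ◇(p ∧ q ∨ q ∨ p) fails. ✗
w6: no successors, so ◇(p ∧ q ∨ q ∨ p) fails. ✗
w7: successors {w5}; p ∧ q ∨ q ∨ p there: w5:T. ✓
Satisfying worlds: {w0, w1, w3, w4, w7}.

5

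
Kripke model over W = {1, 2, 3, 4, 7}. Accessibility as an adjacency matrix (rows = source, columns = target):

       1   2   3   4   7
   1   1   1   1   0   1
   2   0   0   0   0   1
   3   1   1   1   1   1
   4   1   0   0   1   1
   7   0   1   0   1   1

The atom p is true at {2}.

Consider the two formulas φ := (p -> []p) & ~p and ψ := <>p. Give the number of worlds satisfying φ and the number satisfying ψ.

For (p -> []p) & ~p:
1: p -> []p is T, ~p is T. ✓
2: p -> []p is F, ~p is F. ✗
3: p -> []p is T, ~p is T. ✓
4: p -> []p is T, ~p is T. ✓
7: p -> []p is T, ~p is T. ✓
— 4 worlds.
For <>p:
1: successors {1, 2, 3, 7}; p there: 1:F, 2:T, 3:F, 7:F. ✓
2: successors {7}; p there: 7:F. ✗
3: successors {1, 2, 3, 4, 7}; p there: 1:F, 2:T, 3:F, 4:F, 7:F. ✓
4: successors {1, 4, 7}; p there: 1:F, 4:F, 7:F. ✗
7: successors {2, 4, 7}; p there: 2:T, 4:F, 7:F. ✓
— 3 worlds.

4 and 3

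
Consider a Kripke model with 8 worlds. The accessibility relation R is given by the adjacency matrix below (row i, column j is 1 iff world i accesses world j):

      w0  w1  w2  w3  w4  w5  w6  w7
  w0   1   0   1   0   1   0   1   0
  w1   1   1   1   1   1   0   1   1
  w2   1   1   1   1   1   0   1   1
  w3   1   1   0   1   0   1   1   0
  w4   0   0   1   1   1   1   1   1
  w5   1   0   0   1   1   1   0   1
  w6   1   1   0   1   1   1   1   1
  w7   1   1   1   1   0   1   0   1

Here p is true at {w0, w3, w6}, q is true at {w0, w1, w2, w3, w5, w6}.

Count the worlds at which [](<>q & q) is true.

w0: successors {w0, w2, w4, w6}; <>q & q there: w0:T, w2:T, w4:F, w6:T. ✗
w1: successors {w0, w1, w2, w3, w4, w6, w7}; <>q & q there: w0:T, w1:T, w2:T, w3:T, w4:F, w6:T, w7:F. ✗
w2: successors {w0, w1, w2, w3, w4, w6, w7}; <>q & q there: w0:T, w1:T, w2:T, w3:T, w4:F, w6:T, w7:F. ✗
w3: successors {w0, w1, w3, w5, w6}; <>q & q there: w0:T, w1:T, w3:T, w5:T, w6:T. ✓
w4: successors {w2, w3, w4, w5, w6, w7}; <>q & q there: w2:T, w3:T, w4:F, w5:T, w6:T, w7:F. ✗
w5: successors {w0, w3, w4, w5, w7}; <>q & q there: w0:T, w3:T, w4:F, w5:T, w7:F. ✗
w6: successors {w0, w1, w3, w4, w5, w6, w7}; <>q & q there: w0:T, w1:T, w3:T, w4:F, w5:T, w6:T, w7:F. ✗
w7: successors {w0, w1, w2, w3, w5, w7}; <>q & q there: w0:T, w1:T, w2:T, w3:T, w5:T, w7:F. ✗
Satisfying worlds: {w3}.

1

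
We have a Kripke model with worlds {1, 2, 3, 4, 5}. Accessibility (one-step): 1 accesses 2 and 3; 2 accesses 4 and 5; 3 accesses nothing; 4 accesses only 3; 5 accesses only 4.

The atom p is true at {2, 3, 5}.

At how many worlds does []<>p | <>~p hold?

1: []<>p is F, <>~p is F. ✗
2: []<>p is F, <>~p is T. ✓
3: []<>p is T, <>~p is F. ✓
4: []<>p is F, <>~p is F. ✗
5: []<>p is T, <>~p is T. ✓
Satisfying worlds: {2, 3, 5}.

3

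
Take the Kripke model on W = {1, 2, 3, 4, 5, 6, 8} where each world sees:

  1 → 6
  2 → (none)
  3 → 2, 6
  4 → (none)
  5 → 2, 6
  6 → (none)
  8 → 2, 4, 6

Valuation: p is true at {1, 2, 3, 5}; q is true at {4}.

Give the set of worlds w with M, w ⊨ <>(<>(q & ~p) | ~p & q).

{8}

1: successors {6}; <>(q & ~p) | ~p & q there: 6:F. ✗
2: no successors, so <>(<>(q & ~p) | ~p & q) fails. ✗
3: successors {2, 6}; <>(q & ~p) | ~p & q there: 2:F, 6:F. ✗
4: no successors, so <>(<>(q & ~p) | ~p & q) fails. ✗
5: successors {2, 6}; <>(q & ~p) | ~p & q there: 2:F, 6:F. ✗
6: no successors, so <>(<>(q & ~p) | ~p & q) fails. ✗
8: successors {2, 4, 6}; <>(q & ~p) | ~p & q there: 2:F, 4:T, 6:F. ✓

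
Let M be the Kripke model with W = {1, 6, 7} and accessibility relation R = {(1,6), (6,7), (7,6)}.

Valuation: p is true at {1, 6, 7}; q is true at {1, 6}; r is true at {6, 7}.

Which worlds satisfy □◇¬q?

{1, 7}

1: successors {6}; ◇¬q there: 6:T. ✓
6: successors {7}; ◇¬q there: 7:F. ✗
7: successors {6}; ◇¬q there: 6:T. ✓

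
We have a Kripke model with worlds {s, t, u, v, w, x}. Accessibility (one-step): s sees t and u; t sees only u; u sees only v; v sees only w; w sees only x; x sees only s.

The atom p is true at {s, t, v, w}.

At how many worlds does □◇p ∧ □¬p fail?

4

s: □◇p is F, □¬p is F. ✗
t: □◇p is T, □¬p is T. ✓
u: □◇p is T, □¬p is F. ✗
v: □◇p is F, □¬p is F. ✗
w: □◇p is T, □¬p is T. ✓
x: □◇p is T, □¬p is F. ✗
Satisfying worlds: {t, w}.
So □◇p ∧ □¬p fails at the other 4 worlds.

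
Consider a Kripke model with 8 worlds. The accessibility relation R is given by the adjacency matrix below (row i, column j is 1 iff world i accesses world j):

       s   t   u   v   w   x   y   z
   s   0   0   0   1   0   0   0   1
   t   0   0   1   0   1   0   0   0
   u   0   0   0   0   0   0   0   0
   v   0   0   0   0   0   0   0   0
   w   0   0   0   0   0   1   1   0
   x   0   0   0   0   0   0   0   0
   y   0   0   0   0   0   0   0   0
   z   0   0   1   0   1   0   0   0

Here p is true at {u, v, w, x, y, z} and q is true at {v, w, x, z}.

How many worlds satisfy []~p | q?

6

s: []~p is F, q is F. ✗
t: []~p is F, q is F. ✗
u: []~p is T, q is F. ✓
v: []~p is T, q is T. ✓
w: []~p is F, q is T. ✓
x: []~p is T, q is T. ✓
y: []~p is T, q is F. ✓
z: []~p is F, q is T. ✓
Satisfying worlds: {u, v, w, x, y, z}.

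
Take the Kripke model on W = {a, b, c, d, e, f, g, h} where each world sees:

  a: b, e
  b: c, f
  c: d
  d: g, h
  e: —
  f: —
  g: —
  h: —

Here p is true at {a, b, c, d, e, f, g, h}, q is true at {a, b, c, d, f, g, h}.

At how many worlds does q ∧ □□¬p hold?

a: q is T, □□¬p is F. ✗
b: q is T, □□¬p is F. ✗
c: q is T, □□¬p is F. ✗
d: q is T, □□¬p is T. ✓
e: q is F, □□¬p is T. ✗
f: q is T, □□¬p is T. ✓
g: q is T, □□¬p is T. ✓
h: q is T, □□¬p is T. ✓
Satisfying worlds: {d, f, g, h}.

4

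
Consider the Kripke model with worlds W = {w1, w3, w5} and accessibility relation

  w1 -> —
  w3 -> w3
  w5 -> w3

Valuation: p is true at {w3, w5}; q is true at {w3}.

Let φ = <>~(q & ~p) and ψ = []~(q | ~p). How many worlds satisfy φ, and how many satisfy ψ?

For <>~(q & ~p):
w1: no successors, so <>~(q & ~p) fails. ✗
w3: successors {w3}; ~(q & ~p) there: w3:T. ✓
w5: successors {w3}; ~(q & ~p) there: w3:T. ✓
— 2 worlds.
For []~(q | ~p):
w1: no successors, so []~(q | ~p) holds vacuously. ✓
w3: successors {w3}; ~(q | ~p) there: w3:F. ✗
w5: successors {w3}; ~(q | ~p) there: w3:F. ✗
— 1 world.

2 and 1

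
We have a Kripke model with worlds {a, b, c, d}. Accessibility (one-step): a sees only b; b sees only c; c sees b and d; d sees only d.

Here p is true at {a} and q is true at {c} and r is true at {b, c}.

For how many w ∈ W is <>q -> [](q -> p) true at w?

3

a: <>q is F, [](q -> p) is T. ✓
b: <>q is T, [](q -> p) is F. ✗
c: <>q is F, [](q -> p) is T. ✓
d: <>q is F, [](q -> p) is T. ✓
Satisfying worlds: {a, c, d}.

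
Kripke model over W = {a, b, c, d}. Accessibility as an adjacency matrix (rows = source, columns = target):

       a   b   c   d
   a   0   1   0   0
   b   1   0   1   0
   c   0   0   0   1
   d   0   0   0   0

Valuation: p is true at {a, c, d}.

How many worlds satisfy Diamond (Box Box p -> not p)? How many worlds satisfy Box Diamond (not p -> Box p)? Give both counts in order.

For Diamond (Box Box p -> not p):
a: successors {b}; Box Box p -> not p there: b:T. ✓
b: successors {a, c}; Box Box p -> not p there: a:F, c:F. ✗
c: successors {d}; Box Box p -> not p there: d:F. ✗
d: no successors, so Diamond (Box Box p -> not p) fails. ✗
— 1 world.
For Box Diamond (not p -> Box p):
a: successors {b}; Diamond (not p -> Box p) there: b:T. ✓
b: successors {a, c}; Diamond (not p -> Box p) there: a:T, c:T. ✓
c: successors {d}; Diamond (not p -> Box p) there: d:F. ✗
d: no successors, so Box Diamond (not p -> Box p) holds vacuously. ✓
— 3 worlds.

1 and 3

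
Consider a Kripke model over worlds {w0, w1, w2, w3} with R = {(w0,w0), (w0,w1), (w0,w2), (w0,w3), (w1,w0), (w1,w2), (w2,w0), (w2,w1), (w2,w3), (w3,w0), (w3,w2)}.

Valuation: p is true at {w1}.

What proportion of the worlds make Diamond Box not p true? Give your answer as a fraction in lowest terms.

1/2

w0: successors {w0, w1, w2, w3}; Box not p there: w0:F, w1:T, w2:F, w3:T. ✓
w1: successors {w0, w2}; Box not p there: w0:F, w2:F. ✗
w2: successors {w0, w1, w3}; Box not p there: w0:F, w1:T, w3:T. ✓
w3: successors {w0, w2}; Box not p there: w0:F, w2:F. ✗
That's 2 of 4 worlds, so 2/4 = 1/2.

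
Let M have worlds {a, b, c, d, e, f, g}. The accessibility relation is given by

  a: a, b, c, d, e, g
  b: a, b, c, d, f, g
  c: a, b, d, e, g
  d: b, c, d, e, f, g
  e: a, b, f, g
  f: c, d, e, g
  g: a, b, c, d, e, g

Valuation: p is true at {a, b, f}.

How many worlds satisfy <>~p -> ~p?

a: <>~p is T, ~p is F. ✗
b: <>~p is T, ~p is F. ✗
c: <>~p is T, ~p is T. ✓
d: <>~p is T, ~p is T. ✓
e: <>~p is T, ~p is T. ✓
f: <>~p is T, ~p is F. ✗
g: <>~p is T, ~p is T. ✓
Satisfying worlds: {c, d, e, g}.

4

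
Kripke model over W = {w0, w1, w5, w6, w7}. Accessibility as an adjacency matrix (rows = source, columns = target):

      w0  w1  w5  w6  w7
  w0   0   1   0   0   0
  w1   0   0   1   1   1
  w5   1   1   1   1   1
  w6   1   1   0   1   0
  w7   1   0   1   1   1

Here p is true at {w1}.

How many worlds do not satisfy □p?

4

w0: successors {w1}; p there: w1:T. ✓
w1: successors {w5, w6, w7}; p there: w5:F, w6:F, w7:F. ✗
w5: successors {w0, w1, w5, w6, w7}; p there: w0:F, w1:T, w5:F, w6:F, w7:F. ✗
w6: successors {w0, w1, w6}; p there: w0:F, w1:T, w6:F. ✗
w7: successors {w0, w5, w6, w7}; p there: w0:F, w5:F, w6:F, w7:F. ✗
Satisfying worlds: {w0}.
So □p fails at the other 4 worlds.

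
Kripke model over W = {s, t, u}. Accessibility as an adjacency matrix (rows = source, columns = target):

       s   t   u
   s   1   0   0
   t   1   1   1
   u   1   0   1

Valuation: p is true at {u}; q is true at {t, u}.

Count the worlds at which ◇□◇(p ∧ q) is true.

s: successors {s}; □◇(p ∧ q) there: s:F. ✗
t: successors {s, t, u}; □◇(p ∧ q) there: s:F, t:F, u:F. ✗
u: successors {s, u}; □◇(p ∧ q) there: s:F, u:F. ✗
Satisfying worlds: ∅.

0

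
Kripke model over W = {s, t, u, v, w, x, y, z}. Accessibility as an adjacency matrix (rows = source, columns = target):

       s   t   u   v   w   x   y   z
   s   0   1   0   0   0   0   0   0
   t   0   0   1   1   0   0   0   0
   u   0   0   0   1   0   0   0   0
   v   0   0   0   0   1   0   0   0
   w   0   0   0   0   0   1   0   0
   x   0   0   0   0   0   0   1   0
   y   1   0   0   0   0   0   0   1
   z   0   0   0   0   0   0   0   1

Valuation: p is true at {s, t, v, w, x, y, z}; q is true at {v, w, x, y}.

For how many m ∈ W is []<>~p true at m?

s: successors {t}; <>~p there: t:T. ✓
t: successors {u, v}; <>~p there: u:F, v:F. ✗
u: successors {v}; <>~p there: v:F. ✗
v: successors {w}; <>~p there: w:F. ✗
w: successors {x}; <>~p there: x:F. ✗
x: successors {y}; <>~p there: y:F. ✗
y: successors {s, z}; <>~p there: s:F, z:F. ✗
z: successors {z}; <>~p there: z:F. ✗
Satisfying worlds: {s}.

1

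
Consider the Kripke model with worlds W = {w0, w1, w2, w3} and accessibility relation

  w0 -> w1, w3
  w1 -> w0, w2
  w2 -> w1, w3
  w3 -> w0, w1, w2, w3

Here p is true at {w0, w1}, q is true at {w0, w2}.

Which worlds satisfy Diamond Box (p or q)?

{w0, w2, w3}

w0: successors {w1, w3}; Box (p or q) there: w1:T, w3:F. ✓
w1: successors {w0, w2}; Box (p or q) there: w0:F, w2:F. ✗
w2: successors {w1, w3}; Box (p or q) there: w1:T, w3:F. ✓
w3: successors {w0, w1, w2, w3}; Box (p or q) there: w0:F, w1:T, w2:F, w3:F. ✓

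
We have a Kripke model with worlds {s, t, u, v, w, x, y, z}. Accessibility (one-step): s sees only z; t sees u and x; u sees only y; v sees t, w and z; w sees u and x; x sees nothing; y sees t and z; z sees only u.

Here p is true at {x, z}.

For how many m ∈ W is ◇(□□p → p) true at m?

s: successors {z}; □□p → p there: z:T. ✓
t: successors {u, x}; □□p → p there: u:T, x:T. ✓
u: successors {y}; □□p → p there: y:T. ✓
v: successors {t, w, z}; □□p → p there: t:T, w:T, z:T. ✓
w: successors {u, x}; □□p → p there: u:T, x:T. ✓
x: no successors, so ◇(□□p → p) fails. ✗
y: successors {t, z}; □□p → p there: t:T, z:T. ✓
z: successors {u}; □□p → p there: u:T. ✓
Satisfying worlds: {s, t, u, v, w, y, z}.

7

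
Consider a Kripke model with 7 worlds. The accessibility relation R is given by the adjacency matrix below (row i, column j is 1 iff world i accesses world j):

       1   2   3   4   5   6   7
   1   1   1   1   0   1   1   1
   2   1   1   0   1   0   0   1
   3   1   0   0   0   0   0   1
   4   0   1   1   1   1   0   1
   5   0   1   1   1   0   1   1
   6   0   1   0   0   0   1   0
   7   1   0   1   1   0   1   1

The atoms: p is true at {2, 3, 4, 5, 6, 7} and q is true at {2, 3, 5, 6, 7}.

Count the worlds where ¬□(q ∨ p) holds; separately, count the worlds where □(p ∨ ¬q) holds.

4 and 7

For ¬□(q ∨ p):
1: □(q ∨ p) is F. ✓
2: □(q ∨ p) is F. ✓
3: □(q ∨ p) is F. ✓
4: □(q ∨ p) is T. ✗
5: □(q ∨ p) is T. ✗
6: □(q ∨ p) is T. ✗
7: □(q ∨ p) is F. ✓
— 4 worlds.
For □(p ∨ ¬q):
1: successors {1, 2, 3, 5, 6, 7}; p ∨ ¬q there: 1:T, 2:T, 3:T, 5:T, 6:T, 7:T. ✓
2: successors {1, 2, 4, 7}; p ∨ ¬q there: 1:T, 2:T, 4:T, 7:T. ✓
3: successors {1, 7}; p ∨ ¬q there: 1:T, 7:T. ✓
4: successors {2, 3, 4, 5, 7}; p ∨ ¬q there: 2:T, 3:T, 4:T, 5:T, 7:T. ✓
5: successors {2, 3, 4, 6, 7}; p ∨ ¬q there: 2:T, 3:T, 4:T, 6:T, 7:T. ✓
6: successors {2, 6}; p ∨ ¬q there: 2:T, 6:T. ✓
7: successors {1, 3, 4, 6, 7}; p ∨ ¬q there: 1:T, 3:T, 4:T, 6:T, 7:T. ✓
— 7 worlds.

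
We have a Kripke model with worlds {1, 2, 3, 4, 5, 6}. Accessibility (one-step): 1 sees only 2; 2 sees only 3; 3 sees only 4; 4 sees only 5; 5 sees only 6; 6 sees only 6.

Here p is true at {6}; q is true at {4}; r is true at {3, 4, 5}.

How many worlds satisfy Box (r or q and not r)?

1: successors {2}; r or q and not r there: 2:F. ✗
2: successors {3}; r or q and not r there: 3:T. ✓
3: successors {4}; r or q and not r there: 4:T. ✓
4: successors {5}; r or q and not r there: 5:T. ✓
5: successors {6}; r or q and not r there: 6:F. ✗
6: successors {6}; r or q and not r there: 6:F. ✗
Satisfying worlds: {2, 3, 4}.

3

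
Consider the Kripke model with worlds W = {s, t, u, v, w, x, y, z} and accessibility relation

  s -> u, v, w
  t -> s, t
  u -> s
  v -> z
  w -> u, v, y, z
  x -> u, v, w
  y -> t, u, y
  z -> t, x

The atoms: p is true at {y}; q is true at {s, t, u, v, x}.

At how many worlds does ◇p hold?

s: successors {u, v, w}; p there: u:F, v:F, w:F. ✗
t: successors {s, t}; p there: s:F, t:F. ✗
u: successors {s}; p there: s:F. ✗
v: successors {z}; p there: z:F. ✗
w: successors {u, v, y, z}; p there: u:F, v:F, y:T, z:F. ✓
x: successors {u, v, w}; p there: u:F, v:F, w:F. ✗
y: successors {t, u, y}; p there: t:F, u:F, y:T. ✓
z: successors {t, x}; p there: t:F, x:F. ✗
Satisfying worlds: {w, y}.

2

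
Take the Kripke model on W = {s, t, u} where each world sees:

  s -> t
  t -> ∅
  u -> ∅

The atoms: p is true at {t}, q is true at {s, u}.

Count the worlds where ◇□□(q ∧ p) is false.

s: successors {t}; □□(q ∧ p) there: t:T. ✓
t: no successors, so ◇□□(q ∧ p) fails. ✗
u: no successors, so ◇□□(q ∧ p) fails. ✗
Satisfying worlds: {s}.
So ◇□□(q ∧ p) fails at the other 2 worlds.

2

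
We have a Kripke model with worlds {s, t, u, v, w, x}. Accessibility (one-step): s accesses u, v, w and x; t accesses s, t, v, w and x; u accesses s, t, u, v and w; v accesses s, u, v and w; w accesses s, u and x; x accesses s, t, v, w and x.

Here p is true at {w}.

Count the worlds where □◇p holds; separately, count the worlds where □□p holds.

1 and 0

For □◇p:
s: successors {u, v, w, x}; ◇p there: u:T, v:T, w:F, x:T. ✗
t: successors {s, t, v, w, x}; ◇p there: s:T, t:T, v:T, w:F, x:T. ✗
u: successors {s, t, u, v, w}; ◇p there: s:T, t:T, u:T, v:T, w:F. ✗
v: successors {s, u, v, w}; ◇p there: s:T, u:T, v:T, w:F. ✗
w: successors {s, u, x}; ◇p there: s:T, u:T, x:T. ✓
x: successors {s, t, v, w, x}; ◇p there: s:T, t:T, v:T, w:F, x:T. ✗
— 1 world.
For □□p:
s: successors {u, v, w, x}; □p there: u:F, v:F, w:F, x:F. ✗
t: successors {s, t, v, w, x}; □p there: s:F, t:F, v:F, w:F, x:F. ✗
u: successors {s, t, u, v, w}; □p there: s:F, t:F, u:F, v:F, w:F. ✗
v: successors {s, u, v, w}; □p there: s:F, u:F, v:F, w:F. ✗
w: successors {s, u, x}; □p there: s:F, u:F, x:F. ✗
x: successors {s, t, v, w, x}; □p there: s:F, t:F, v:F, w:F, x:F. ✗
— 0 worlds.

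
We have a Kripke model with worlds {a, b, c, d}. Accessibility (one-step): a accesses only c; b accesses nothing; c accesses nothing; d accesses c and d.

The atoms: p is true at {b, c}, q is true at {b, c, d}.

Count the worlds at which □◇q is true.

a: successors {c}; ◇q there: c:F. ✗
b: no successors, so □◇q holds vacuously. ✓
c: no successors, so □◇q holds vacuously. ✓
d: successors {c, d}; ◇q there: c:F, d:T. ✗
Satisfying worlds: {b, c}.

2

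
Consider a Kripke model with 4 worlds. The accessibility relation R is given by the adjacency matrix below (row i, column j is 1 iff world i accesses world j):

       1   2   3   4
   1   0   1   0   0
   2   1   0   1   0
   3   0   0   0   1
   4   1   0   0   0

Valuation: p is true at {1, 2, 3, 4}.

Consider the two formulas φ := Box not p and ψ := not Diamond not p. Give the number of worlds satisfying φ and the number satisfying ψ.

0 and 4

For Box not p:
1: successors {2}; not p there: 2:F. ✗
2: successors {1, 3}; not p there: 1:F, 3:F. ✗
3: successors {4}; not p there: 4:F. ✗
4: successors {1}; not p there: 1:F. ✗
— 0 worlds.
For not Diamond not p:
1: Diamond not p is F. ✓
2: Diamond not p is F. ✓
3: Diamond not p is F. ✓
4: Diamond not p is F. ✓
— 4 worlds.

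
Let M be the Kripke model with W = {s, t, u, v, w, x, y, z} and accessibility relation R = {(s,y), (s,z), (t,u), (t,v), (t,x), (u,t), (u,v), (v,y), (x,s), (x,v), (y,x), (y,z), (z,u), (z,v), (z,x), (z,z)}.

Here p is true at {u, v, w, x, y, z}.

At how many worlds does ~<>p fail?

7

s: <>p is T. ✗
t: <>p is T. ✗
u: <>p is T. ✗
v: <>p is T. ✗
w: <>p is F. ✓
x: <>p is T. ✗
y: <>p is T. ✗
z: <>p is T. ✗
Satisfying worlds: {w}.
So ~<>p fails at the other 7 worlds.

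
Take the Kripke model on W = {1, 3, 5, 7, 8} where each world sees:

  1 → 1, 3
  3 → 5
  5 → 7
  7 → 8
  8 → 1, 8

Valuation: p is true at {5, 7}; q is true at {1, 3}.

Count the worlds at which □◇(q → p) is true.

3

1: successors {1, 3}; ◇(q → p) there: 1:F, 3:T. ✗
3: successors {5}; ◇(q → p) there: 5:T. ✓
5: successors {7}; ◇(q → p) there: 7:T. ✓
7: successors {8}; ◇(q → p) there: 8:T. ✓
8: successors {1, 8}; ◇(q → p) there: 1:F, 8:T. ✗
Satisfying worlds: {3, 5, 7}.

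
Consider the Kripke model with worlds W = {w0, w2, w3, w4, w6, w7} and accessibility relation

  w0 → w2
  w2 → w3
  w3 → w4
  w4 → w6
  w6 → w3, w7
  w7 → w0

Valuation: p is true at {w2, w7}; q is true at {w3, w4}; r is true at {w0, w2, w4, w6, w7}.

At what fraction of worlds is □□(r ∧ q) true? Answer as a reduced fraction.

1/6

w0: successors {w2}; □(r ∧ q) there: w2:F. ✗
w2: successors {w3}; □(r ∧ q) there: w3:T. ✓
w3: successors {w4}; □(r ∧ q) there: w4:F. ✗
w4: successors {w6}; □(r ∧ q) there: w6:F. ✗
w6: successors {w3, w7}; □(r ∧ q) there: w3:T, w7:F. ✗
w7: successors {w0}; □(r ∧ q) there: w0:F. ✗
That's 1 of 6 worlds, so 1/6.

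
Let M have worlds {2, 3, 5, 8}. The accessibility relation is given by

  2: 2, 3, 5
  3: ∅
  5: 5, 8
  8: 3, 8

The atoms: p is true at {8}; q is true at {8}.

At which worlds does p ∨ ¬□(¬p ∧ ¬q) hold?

{5, 8}

2: p is F, ¬□(¬p ∧ ¬q) is F. ✗
3: p is F, ¬□(¬p ∧ ¬q) is F. ✗
5: p is F, ¬□(¬p ∧ ¬q) is T. ✓
8: p is T, ¬□(¬p ∧ ¬q) is T. ✓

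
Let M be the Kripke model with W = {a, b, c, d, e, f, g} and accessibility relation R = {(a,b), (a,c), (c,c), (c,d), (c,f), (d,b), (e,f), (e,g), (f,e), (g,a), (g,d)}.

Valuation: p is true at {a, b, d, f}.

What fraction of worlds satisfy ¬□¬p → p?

4/7

a: ¬□¬p is T, p is T. ✓
b: ¬□¬p is F, p is T. ✓
c: ¬□¬p is T, p is F. ✗
d: ¬□¬p is T, p is T. ✓
e: ¬□¬p is T, p is F. ✗
f: ¬□¬p is F, p is T. ✓
g: ¬□¬p is T, p is F. ✗
That's 4 of 7 worlds, so 4/7.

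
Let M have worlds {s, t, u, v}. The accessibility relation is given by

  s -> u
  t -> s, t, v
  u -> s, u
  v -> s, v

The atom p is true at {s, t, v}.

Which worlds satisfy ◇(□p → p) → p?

{s, t, v}

s: ◇(□p → p) is T, p is T. ✓
t: ◇(□p → p) is T, p is T. ✓
u: ◇(□p → p) is T, p is F. ✗
v: ◇(□p → p) is T, p is T. ✓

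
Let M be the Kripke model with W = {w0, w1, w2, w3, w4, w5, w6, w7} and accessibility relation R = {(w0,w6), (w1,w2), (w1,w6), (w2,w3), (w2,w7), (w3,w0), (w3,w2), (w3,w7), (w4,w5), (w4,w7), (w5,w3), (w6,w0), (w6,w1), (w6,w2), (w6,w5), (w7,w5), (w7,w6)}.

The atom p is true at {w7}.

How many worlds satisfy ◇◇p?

5

w0: successors {w6}; ◇p there: w6:F. ✗
w1: successors {w2, w6}; ◇p there: w2:T, w6:F. ✓
w2: successors {w3, w7}; ◇p there: w3:T, w7:F. ✓
w3: successors {w0, w2, w7}; ◇p there: w0:F, w2:T, w7:F. ✓
w4: successors {w5, w7}; ◇p there: w5:F, w7:F. ✗
w5: successors {w3}; ◇p there: w3:T. ✓
w6: successors {w0, w1, w2, w5}; ◇p there: w0:F, w1:F, w2:T, w5:F. ✓
w7: successors {w5, w6}; ◇p there: w5:F, w6:F. ✗
Satisfying worlds: {w1, w2, w3, w5, w6}.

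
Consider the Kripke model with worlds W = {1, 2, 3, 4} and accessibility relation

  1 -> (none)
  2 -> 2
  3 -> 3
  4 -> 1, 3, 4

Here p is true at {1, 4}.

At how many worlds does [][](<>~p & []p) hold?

1

1: no successors, so [][](<>~p & []p) holds vacuously. ✓
2: successors {2}; [](<>~p & []p) there: 2:F. ✗
3: successors {3}; [](<>~p & []p) there: 3:F. ✗
4: successors {1, 3, 4}; [](<>~p & []p) there: 1:T, 3:F, 4:F. ✗
Satisfying worlds: {1}.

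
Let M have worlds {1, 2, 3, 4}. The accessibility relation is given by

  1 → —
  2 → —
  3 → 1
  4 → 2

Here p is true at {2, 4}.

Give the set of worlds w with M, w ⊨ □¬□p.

1: no successors, so □¬□p holds vacuously. ✓
2: no successors, so □¬□p holds vacuously. ✓
3: successors {1}; ¬□p there: 1:F. ✗
4: successors {2}; ¬□p there: 2:F. ✗

{1, 2}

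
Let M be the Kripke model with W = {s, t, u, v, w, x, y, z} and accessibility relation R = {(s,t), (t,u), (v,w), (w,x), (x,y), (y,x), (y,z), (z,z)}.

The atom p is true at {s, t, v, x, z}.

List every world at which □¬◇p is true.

s: successors {t}; ¬◇p there: t:T. ✓
t: successors {u}; ¬◇p there: u:T. ✓
u: no successors, so □¬◇p holds vacuously. ✓
v: successors {w}; ¬◇p there: w:F. ✗
w: successors {x}; ¬◇p there: x:T. ✓
x: successors {y}; ¬◇p there: y:F. ✗
y: successors {x, z}; ¬◇p there: x:T, z:F. ✗
z: successors {z}; ¬◇p there: z:F. ✗

{s, t, u, w}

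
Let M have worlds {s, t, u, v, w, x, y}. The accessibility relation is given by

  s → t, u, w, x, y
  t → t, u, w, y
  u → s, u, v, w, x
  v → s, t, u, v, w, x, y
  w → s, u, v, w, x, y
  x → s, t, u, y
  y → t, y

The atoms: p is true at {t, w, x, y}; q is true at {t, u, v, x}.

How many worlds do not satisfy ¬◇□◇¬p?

s: ◇□◇¬p is T. ✗
t: ◇□◇¬p is T. ✗
u: ◇□◇¬p is T. ✗
v: ◇□◇¬p is T. ✗
w: ◇□◇¬p is T. ✗
x: ◇□◇¬p is T. ✗
y: ◇□◇¬p is F. ✓
Satisfying worlds: {y}.
So ¬◇□◇¬p fails at the other 6 worlds.

6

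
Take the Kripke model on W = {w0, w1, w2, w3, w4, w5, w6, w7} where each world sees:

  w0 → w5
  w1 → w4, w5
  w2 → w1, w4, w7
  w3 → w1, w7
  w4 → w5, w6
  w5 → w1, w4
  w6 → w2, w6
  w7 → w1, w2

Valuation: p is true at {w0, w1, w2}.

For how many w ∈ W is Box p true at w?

1

w0: successors {w5}; p there: w5:F. ✗
w1: successors {w4, w5}; p there: w4:F, w5:F. ✗
w2: successors {w1, w4, w7}; p there: w1:T, w4:F, w7:F. ✗
w3: successors {w1, w7}; p there: w1:T, w7:F. ✗
w4: successors {w5, w6}; p there: w5:F, w6:F. ✗
w5: successors {w1, w4}; p there: w1:T, w4:F. ✗
w6: successors {w2, w6}; p there: w2:T, w6:F. ✗
w7: successors {w1, w2}; p there: w1:T, w2:T. ✓
Satisfying worlds: {w7}.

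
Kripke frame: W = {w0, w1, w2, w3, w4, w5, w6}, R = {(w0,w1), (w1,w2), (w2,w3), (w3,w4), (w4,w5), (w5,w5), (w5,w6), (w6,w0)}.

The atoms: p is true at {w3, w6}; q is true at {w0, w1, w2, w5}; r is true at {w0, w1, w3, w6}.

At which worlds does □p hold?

{w2}

w0: successors {w1}; p there: w1:F. ✗
w1: successors {w2}; p there: w2:F. ✗
w2: successors {w3}; p there: w3:T. ✓
w3: successors {w4}; p there: w4:F. ✗
w4: successors {w5}; p there: w5:F. ✗
w5: successors {w5, w6}; p there: w5:F, w6:T. ✗
w6: successors {w0}; p there: w0:F. ✗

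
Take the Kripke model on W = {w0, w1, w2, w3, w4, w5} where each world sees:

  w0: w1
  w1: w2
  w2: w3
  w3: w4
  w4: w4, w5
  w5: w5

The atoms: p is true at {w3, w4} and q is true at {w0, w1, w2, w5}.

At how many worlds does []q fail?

w0: successors {w1}; q there: w1:T. ✓
w1: successors {w2}; q there: w2:T. ✓
w2: successors {w3}; q there: w3:F. ✗
w3: successors {w4}; q there: w4:F. ✗
w4: successors {w4, w5}; q there: w4:F, w5:T. ✗
w5: successors {w5}; q there: w5:T. ✓
Satisfying worlds: {w0, w1, w5}.
So []q fails at the other 3 worlds.

3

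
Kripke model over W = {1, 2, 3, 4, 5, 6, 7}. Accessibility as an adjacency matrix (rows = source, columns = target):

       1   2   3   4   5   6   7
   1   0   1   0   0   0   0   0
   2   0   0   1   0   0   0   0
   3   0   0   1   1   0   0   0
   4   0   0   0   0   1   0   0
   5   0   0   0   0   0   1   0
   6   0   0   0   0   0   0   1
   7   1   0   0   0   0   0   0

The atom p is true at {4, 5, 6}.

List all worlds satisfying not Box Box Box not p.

1: Box Box Box not p is F. ✓
2: Box Box Box not p is F. ✓
3: Box Box Box not p is F. ✓
4: Box Box Box not p is T. ✗
5: Box Box Box not p is T. ✗
6: Box Box Box not p is T. ✗
7: Box Box Box not p is T. ✗

{1, 2, 3}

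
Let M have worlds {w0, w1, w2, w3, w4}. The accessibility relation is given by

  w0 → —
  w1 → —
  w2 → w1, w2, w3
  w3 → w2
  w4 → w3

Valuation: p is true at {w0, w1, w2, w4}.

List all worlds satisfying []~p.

w0: no successors, so []~p holds vacuously. ✓
w1: no successors, so []~p holds vacuously. ✓
w2: successors {w1, w2, w3}; ~p there: w1:F, w2:F, w3:T. ✗
w3: successors {w2}; ~p there: w2:F. ✗
w4: successors {w3}; ~p there: w3:T. ✓

{w0, w1, w4}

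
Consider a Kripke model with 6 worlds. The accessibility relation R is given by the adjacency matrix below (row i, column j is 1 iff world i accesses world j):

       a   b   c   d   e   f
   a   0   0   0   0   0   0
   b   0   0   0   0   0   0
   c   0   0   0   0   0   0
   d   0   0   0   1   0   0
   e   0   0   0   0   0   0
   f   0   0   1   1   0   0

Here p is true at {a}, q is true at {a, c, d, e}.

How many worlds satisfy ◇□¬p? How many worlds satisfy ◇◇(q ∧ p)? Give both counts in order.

2 and 0

For ◇□¬p:
a: no successors, so ◇□¬p fails. ✗
b: no successors, so ◇□¬p fails. ✗
c: no successors, so ◇□¬p fails. ✗
d: successors {d}; □¬p there: d:T. ✓
e: no successors, so ◇□¬p fails. ✗
f: successors {c, d}; □¬p there: c:T, d:T. ✓
— 2 worlds.
For ◇◇(q ∧ p):
a: no successors, so ◇◇(q ∧ p) fails. ✗
b: no successors, so ◇◇(q ∧ p) fails. ✗
c: no successors, so ◇◇(q ∧ p) fails. ✗
d: successors {d}; ◇(q ∧ p) there: d:F. ✗
e: no successors, so ◇◇(q ∧ p) fails. ✗
f: successors {c, d}; ◇(q ∧ p) there: c:F, d:F. ✗
— 0 worlds.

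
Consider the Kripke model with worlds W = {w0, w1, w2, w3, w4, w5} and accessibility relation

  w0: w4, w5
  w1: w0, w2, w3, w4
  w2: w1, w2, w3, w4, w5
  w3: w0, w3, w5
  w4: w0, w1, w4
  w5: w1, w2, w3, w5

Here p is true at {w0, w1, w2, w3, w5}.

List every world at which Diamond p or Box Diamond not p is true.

w0: Diamond p is T, Box Diamond not p is F. ✓
w1: Diamond p is T, Box Diamond not p is F. ✓
w2: Diamond p is T, Box Diamond not p is F. ✓
w3: Diamond p is T, Box Diamond not p is F. ✓
w4: Diamond p is T, Box Diamond not p is T. ✓
w5: Diamond p is T, Box Diamond not p is F. ✓

{w0, w1, w2, w3, w4, w5}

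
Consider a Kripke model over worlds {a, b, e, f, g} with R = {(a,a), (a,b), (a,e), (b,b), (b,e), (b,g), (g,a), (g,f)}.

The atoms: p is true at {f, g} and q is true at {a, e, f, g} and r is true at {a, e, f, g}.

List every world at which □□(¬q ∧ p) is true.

{e, f}

a: successors {a, b, e}; □(¬q ∧ p) there: a:F, b:F, e:T. ✗
b: successors {b, e, g}; □(¬q ∧ p) there: b:F, e:T, g:F. ✗
e: no successors, so □□(¬q ∧ p) holds vacuously. ✓
f: no successors, so □□(¬q ∧ p) holds vacuously. ✓
g: successors {a, f}; □(¬q ∧ p) there: a:F, f:T. ✗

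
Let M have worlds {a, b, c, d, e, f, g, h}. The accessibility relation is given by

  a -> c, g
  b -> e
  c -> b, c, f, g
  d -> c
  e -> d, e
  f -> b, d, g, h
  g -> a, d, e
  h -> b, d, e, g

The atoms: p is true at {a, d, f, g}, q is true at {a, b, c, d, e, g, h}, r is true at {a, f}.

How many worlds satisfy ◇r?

a: successors {c, g}; r there: c:F, g:F. ✗
b: successors {e}; r there: e:F. ✗
c: successors {b, c, f, g}; r there: b:F, c:F, f:T, g:F. ✓
d: successors {c}; r there: c:F. ✗
e: successors {d, e}; r there: d:F, e:F. ✗
f: successors {b, d, g, h}; r there: b:F, d:F, g:F, h:F. ✗
g: successors {a, d, e}; r there: a:T, d:F, e:F. ✓
h: successors {b, d, e, g}; r there: b:F, d:F, e:F, g:F. ✗
Satisfying worlds: {c, g}.

2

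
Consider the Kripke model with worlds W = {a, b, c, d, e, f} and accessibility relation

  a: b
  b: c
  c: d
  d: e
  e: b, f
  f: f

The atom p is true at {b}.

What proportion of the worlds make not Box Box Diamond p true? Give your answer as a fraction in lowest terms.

a: Box Box Diamond p is F. ✓
b: Box Box Diamond p is F. ✓
c: Box Box Diamond p is T. ✗
d: Box Box Diamond p is F. ✓
e: Box Box Diamond p is F. ✓
f: Box Box Diamond p is F. ✓
That's 5 of 6 worlds, so 5/6.

5/6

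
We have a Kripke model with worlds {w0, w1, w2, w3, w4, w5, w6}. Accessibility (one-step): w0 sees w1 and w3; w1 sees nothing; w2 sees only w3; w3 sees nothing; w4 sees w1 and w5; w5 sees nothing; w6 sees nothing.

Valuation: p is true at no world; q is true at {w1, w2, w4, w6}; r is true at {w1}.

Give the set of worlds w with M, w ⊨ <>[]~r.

{w0, w2, w4}

w0: successors {w1, w3}; []~r there: w1:T, w3:T. ✓
w1: no successors, so <>[]~r fails. ✗
w2: successors {w3}; []~r there: w3:T. ✓
w3: no successors, so <>[]~r fails. ✗
w4: successors {w1, w5}; []~r there: w1:T, w5:T. ✓
w5: no successors, so <>[]~r fails. ✗
w6: no successors, so <>[]~r fails. ✗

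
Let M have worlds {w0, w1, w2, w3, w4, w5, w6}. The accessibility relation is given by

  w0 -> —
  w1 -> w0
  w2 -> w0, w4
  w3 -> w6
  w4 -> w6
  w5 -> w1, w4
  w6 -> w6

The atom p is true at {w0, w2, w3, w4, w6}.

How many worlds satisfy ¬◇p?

w0: ◇p is F. ✓
w1: ◇p is T. ✗
w2: ◇p is T. ✗
w3: ◇p is T. ✗
w4: ◇p is T. ✗
w5: ◇p is T. ✗
w6: ◇p is T. ✗
Satisfying worlds: {w0}.

1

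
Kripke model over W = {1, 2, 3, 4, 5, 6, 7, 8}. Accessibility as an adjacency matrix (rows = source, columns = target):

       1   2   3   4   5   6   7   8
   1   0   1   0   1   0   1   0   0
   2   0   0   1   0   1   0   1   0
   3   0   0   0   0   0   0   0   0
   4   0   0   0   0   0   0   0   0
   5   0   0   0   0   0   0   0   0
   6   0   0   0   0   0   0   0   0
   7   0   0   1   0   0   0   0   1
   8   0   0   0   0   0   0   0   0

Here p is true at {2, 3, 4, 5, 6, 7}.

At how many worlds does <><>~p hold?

1: successors {2, 4, 6}; <>~p there: 2:F, 4:F, 6:F. ✗
2: successors {3, 5, 7}; <>~p there: 3:F, 5:F, 7:T. ✓
3: no successors, so <><>~p fails. ✗
4: no successors, so <><>~p fails. ✗
5: no successors, so <><>~p fails. ✗
6: no successors, so <><>~p fails. ✗
7: successors {3, 8}; <>~p there: 3:F, 8:F. ✗
8: no successors, so <><>~p fails. ✗
Satisfying worlds: {2}.

1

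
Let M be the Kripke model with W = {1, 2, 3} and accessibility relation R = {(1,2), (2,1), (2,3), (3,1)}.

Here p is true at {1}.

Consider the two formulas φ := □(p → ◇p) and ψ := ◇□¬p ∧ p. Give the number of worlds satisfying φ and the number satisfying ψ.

For □(p → ◇p):
1: successors {2}; p → ◇p there: 2:T. ✓
2: successors {1, 3}; p → ◇p there: 1:F, 3:T. ✗
3: successors {1}; p → ◇p there: 1:F. ✗
— 1 world.
For ◇□¬p ∧ p:
1: ◇□¬p is F, p is T. ✗
2: ◇□¬p is T, p is F. ✗
3: ◇□¬p is T, p is F. ✗
— 0 worlds.

1 and 0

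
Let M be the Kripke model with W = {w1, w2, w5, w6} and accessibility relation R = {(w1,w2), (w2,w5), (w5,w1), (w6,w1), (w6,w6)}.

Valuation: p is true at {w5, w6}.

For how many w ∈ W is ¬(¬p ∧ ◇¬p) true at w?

w1: ¬p ∧ ◇¬p is T. ✗
w2: ¬p ∧ ◇¬p is F. ✓
w5: ¬p ∧ ◇¬p is F. ✓
w6: ¬p ∧ ◇¬p is F. ✓
Satisfying worlds: {w2, w5, w6}.

3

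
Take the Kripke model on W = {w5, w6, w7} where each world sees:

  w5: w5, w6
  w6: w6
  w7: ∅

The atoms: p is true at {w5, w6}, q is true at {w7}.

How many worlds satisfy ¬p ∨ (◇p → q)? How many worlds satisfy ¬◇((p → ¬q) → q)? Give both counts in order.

1 and 3

For ¬p ∨ (◇p → q):
w5: ¬p is F, ◇p → q is F. ✗
w6: ¬p is F, ◇p → q is F. ✗
w7: ¬p is T, ◇p → q is T. ✓
— 1 world.
For ¬◇((p → ¬q) → q):
w5: ◇((p → ¬q) → q) is F. ✓
w6: ◇((p → ¬q) → q) is F. ✓
w7: ◇((p → ¬q) → q) is F. ✓
— 3 worlds.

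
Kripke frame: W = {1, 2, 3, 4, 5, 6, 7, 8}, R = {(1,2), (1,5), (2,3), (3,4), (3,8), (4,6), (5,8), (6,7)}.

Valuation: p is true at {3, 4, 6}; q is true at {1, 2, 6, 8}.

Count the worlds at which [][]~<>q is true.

1: successors {2, 5}; []~<>q there: 2:F, 5:T. ✗
2: successors {3}; []~<>q there: 3:F. ✗
3: successors {4, 8}; []~<>q there: 4:T, 8:T. ✓
4: successors {6}; []~<>q there: 6:T. ✓
5: successors {8}; []~<>q there: 8:T. ✓
6: successors {7}; []~<>q there: 7:T. ✓
7: no successors, so [][]~<>q holds vacuously. ✓
8: no successors, so [][]~<>q holds vacuously. ✓
Satisfying worlds: {3, 4, 5, 6, 7, 8}.

6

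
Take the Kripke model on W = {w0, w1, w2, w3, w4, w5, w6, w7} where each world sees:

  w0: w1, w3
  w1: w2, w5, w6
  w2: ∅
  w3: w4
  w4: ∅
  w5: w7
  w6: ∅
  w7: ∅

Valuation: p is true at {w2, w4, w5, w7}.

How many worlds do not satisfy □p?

w0: successors {w1, w3}; p there: w1:F, w3:F. ✗
w1: successors {w2, w5, w6}; p there: w2:T, w5:T, w6:F. ✗
w2: no successors, so □p holds vacuously. ✓
w3: successors {w4}; p there: w4:T. ✓
w4: no successors, so □p holds vacuously. ✓
w5: successors {w7}; p there: w7:T. ✓
w6: no successors, so □p holds vacuously. ✓
w7: no successors, so □p holds vacuously. ✓
Satisfying worlds: {w2, w3, w4, w5, w6, w7}.
So □p fails at the other 2 worlds.

2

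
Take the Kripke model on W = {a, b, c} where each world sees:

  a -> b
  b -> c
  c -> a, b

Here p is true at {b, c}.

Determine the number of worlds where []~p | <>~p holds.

1

a: []~p is F, <>~p is F. ✗
b: []~p is F, <>~p is F. ✗
c: []~p is F, <>~p is T. ✓
Satisfying worlds: {c}.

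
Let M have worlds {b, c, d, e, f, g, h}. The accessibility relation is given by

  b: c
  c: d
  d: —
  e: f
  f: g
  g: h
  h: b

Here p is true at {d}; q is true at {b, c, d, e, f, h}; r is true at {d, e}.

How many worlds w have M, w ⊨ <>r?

1

b: successors {c}; r there: c:F. ✗
c: successors {d}; r there: d:T. ✓
d: no successors, so <>r fails. ✗
e: successors {f}; r there: f:F. ✗
f: successors {g}; r there: g:F. ✗
g: successors {h}; r there: h:F. ✗
h: successors {b}; r there: b:F. ✗
Satisfying worlds: {c}.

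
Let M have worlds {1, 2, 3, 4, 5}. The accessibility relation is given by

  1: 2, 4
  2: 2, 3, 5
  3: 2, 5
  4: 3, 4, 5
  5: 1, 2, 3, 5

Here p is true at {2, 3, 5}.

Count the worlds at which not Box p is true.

1: Box p is F. ✓
2: Box p is T. ✗
3: Box p is T. ✗
4: Box p is F. ✓
5: Box p is F. ✓
Satisfying worlds: {1, 4, 5}.

3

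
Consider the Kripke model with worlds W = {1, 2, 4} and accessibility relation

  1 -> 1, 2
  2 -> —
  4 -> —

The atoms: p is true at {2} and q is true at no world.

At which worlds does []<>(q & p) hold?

1: successors {1, 2}; <>(q & p) there: 1:F, 2:F. ✗
2: no successors, so []<>(q & p) holds vacuously. ✓
4: no successors, so []<>(q & p) holds vacuously. ✓

{2, 4}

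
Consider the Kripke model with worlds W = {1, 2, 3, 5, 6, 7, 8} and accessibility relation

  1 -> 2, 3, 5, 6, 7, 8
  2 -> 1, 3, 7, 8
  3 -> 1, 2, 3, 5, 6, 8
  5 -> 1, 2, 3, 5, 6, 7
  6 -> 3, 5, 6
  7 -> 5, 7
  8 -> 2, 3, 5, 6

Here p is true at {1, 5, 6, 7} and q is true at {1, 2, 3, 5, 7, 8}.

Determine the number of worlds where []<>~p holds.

1: successors {2, 3, 5, 6, 7, 8}; <>~p there: 2:T, 3:T, 5:T, 6:T, 7:F, 8:T. ✗
2: successors {1, 3, 7, 8}; <>~p there: 1:T, 3:T, 7:F, 8:T. ✗
3: successors {1, 2, 3, 5, 6, 8}; <>~p there: 1:T, 2:T, 3:T, 5:T, 6:T, 8:T. ✓
5: successors {1, 2, 3, 5, 6, 7}; <>~p there: 1:T, 2:T, 3:T, 5:T, 6:T, 7:F. ✗
6: successors {3, 5, 6}; <>~p there: 3:T, 5:T, 6:T. ✓
7: successors {5, 7}; <>~p there: 5:T, 7:F. ✗
8: successors {2, 3, 5, 6}; <>~p there: 2:T, 3:T, 5:T, 6:T. ✓
Satisfying worlds: {3, 6, 8}.

3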